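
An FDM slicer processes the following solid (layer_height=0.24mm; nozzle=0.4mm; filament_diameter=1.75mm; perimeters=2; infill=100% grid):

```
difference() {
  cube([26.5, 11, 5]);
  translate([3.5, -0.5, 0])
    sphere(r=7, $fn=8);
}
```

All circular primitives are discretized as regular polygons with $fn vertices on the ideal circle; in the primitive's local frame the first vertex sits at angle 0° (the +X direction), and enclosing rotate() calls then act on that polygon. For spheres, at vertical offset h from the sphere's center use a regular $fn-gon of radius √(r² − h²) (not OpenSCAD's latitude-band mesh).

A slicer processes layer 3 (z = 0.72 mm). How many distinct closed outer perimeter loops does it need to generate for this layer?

At z = 0.72 mm: the cube (footprint 26.5×11) is included at this height; the sphere at (3.5, -0.5): section is a regular 8-gon, circumradius = √(r²−h²) = √(7²−0.72²) = 6.963; Taking the first minus the rest: starting from the 26.5×11 cube, the r=7 sphere at (3.5, -0.5) partially overlaps it — only the 50.94 mm² overlap (of its 137.13 mm²) is removed, clipping the outline — 1 connected region. The result has 1 disconnected region.

1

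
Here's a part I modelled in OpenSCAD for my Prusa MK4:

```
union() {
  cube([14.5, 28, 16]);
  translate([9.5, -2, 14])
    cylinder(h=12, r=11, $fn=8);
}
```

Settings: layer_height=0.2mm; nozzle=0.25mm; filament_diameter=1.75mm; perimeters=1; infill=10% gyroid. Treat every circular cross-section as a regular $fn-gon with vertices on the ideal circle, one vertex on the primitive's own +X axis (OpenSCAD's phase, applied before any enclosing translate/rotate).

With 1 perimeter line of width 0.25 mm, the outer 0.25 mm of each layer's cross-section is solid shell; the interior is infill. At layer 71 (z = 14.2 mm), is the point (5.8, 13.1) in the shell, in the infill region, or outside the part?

infill

At z = 14.2 mm: the 14.5×28 cube contributes its full rectangle; the r=11 cylinder at (9.5, -2) contributes a regular 8-gon of circumradius 11; Taking the union: the regions partially overlap (shared area 103.67 mm²), so overlapping operands fuse into one piece — 1 connected region. Overall, the cross-section is a single solid region. The nearest boundary edge runs (0.00, 1.62)→(0.00, 28.00); distance from the point to it = 5.80 mm. The point is inside the cross-section and 5.80 mm from the nearest boundary — more than the 0.25 mm shell width (1 × 0.25), so it's in the infill interior.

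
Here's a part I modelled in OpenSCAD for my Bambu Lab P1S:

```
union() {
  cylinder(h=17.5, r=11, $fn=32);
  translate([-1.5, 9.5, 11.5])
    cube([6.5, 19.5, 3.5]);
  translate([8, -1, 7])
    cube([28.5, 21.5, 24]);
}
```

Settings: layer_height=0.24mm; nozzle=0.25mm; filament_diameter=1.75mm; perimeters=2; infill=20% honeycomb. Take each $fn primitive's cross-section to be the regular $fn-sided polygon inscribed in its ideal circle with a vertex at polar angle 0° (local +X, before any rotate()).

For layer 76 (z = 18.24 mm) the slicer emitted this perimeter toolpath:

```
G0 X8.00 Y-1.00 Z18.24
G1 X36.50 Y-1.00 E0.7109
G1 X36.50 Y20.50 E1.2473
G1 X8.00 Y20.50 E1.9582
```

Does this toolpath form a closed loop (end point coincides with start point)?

no

Start point (G0): (8.00, -1.00). End point (last G1): the path does not return to the start — open.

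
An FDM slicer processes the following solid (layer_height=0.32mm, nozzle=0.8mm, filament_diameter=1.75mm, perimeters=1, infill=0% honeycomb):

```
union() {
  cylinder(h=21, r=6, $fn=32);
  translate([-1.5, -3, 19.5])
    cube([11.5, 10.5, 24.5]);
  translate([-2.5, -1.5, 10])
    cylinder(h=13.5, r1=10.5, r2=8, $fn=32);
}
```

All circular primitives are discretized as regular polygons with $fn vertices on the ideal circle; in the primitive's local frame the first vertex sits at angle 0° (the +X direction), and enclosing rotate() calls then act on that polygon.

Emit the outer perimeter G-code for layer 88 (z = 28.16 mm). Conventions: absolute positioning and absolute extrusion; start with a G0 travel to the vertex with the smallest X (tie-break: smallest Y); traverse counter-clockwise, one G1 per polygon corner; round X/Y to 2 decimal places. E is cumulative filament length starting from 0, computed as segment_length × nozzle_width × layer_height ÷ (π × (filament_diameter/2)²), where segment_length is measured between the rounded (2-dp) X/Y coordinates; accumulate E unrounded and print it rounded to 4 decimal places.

G0 X-1.50 Y-3.00 Z28.16
G1 X10.00 Y-3.00 E1.2240
G1 X10.00 Y7.50 E2.3415
G1 X-1.50 Y7.50 E3.5655
G1 X-1.50 Y-3.00 E4.6830

At z = 28.16 mm: the cylinder is absent (z outside [0, 21]); the cube at (-1.5, -3) is present — its section is the full 11.5×10.5 rectangle; the cone at (-2.5, -1.5) is not intersected at this z (z outside [10, 23.5]); Taking the union: only the 11.5×10.5 cube at (-1.5, -3) is present, so the union is just that shape — 1 connected region. The outline is a single polygon with 4 vertices. Extrusion per mm of travel: 0.8 × 0.32 / (π × 0.875²) = 0.106432. Accumulating E over each segment gives final E = 4.6830.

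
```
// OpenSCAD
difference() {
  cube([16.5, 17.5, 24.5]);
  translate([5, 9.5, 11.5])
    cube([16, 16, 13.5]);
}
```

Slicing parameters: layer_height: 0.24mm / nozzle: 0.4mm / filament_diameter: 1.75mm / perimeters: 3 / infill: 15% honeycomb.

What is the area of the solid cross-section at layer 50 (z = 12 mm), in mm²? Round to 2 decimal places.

196.75 mm²

At z = 12 mm: the 16.5×17.5 cube contributes its full rectangle (area 288.75 mm²); the 16×16 cube at (5, 9.5) contributes its full rectangle (area 256.00 mm²); Taking the first minus the rest: starting from the 16.5×17.5 cube (288.75 mm²), the 16×16 cube at (5, 9.5) partially overlaps it — only the 92.00 mm² overlap (of its 256.00 mm²) is removed, clipping the outline — area = 196.75 mm². Overall, the cross-section is a single solid region. Net area = 196.75 mm².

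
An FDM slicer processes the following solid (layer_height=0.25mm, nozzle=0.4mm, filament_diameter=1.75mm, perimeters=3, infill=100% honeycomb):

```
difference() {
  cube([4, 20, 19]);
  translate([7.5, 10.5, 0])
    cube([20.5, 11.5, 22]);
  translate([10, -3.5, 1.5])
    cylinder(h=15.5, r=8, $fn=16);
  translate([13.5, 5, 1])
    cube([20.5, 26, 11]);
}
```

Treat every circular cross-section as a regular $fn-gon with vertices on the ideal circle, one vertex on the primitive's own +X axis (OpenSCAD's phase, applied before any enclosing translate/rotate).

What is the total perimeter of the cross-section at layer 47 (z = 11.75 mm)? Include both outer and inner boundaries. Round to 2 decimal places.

47.24 mm

At z = 11.75 mm: the cube (footprint 4×20) is included at this height (perimeter 48.00 mm); the cube at (7.5, 10.5) (footprint 20.5×11.5) is included at this height (perimeter 64.00 mm); the r=8 cylinder at (10, -3.5) contributes a regular 16-gon of circumradius 8 (perimeter = 2·16·8.000·sin(180°/16) = 49.94 mm); the cube at (13.5, 5) (footprint 20.5×26) is included at this height (perimeter 93.00 mm); After the difference (first − rest): starting from the 4×20 cube, the 20.5×11.5 cube at (7.5, 10.5) misses the remaining region (no effect); the r=8 cylinder at (10, -3.5) partially overlaps it — only the 0.90 mm² overlap (of its 195.93 mm²) is removed, clipping the outline; the 20.5×26 cube at (13.5, 5) misses the remaining region (no effect) — boundary = 47.24 mm. Overall, the cross-section is a single solid region. Total boundary length (outer) = 47.24 mm.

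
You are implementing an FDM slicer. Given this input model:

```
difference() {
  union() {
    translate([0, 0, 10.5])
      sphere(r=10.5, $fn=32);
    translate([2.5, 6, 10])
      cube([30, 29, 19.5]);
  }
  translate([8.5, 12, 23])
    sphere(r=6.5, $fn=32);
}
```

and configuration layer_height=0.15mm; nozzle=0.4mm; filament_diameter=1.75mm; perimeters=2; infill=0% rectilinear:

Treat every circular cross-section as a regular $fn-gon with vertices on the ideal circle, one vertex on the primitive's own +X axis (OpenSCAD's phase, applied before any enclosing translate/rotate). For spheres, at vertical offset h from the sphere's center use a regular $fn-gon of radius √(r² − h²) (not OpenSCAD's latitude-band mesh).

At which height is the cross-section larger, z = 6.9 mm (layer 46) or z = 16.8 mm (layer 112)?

Layer 46 (z = 6.9): the sphere: section is a regular 32-gon, circumradius = √(r²−h²) = √(10.5²−3.6²) = 9.864 (area = (32/2)·9.864²·sin(360°/32) = 303.69 mm²); the cube at (2.5, 6) does not reach this height (z outside [10, 29.5]); Taking the union: only the r=10.5 sphere is present, so the union is just that shape — area = 303.69 mm²; the sphere at (8.5, 12) is not intersected at this z (|z−center|=16.100 > r=6.5); After the difference (first − rest): none of the subtracted shapes is present at this height, so the result so far is unchanged — area = 303.69 mm². So its area = 303.69 mm². Layer 112 (z = 16.8): the r=10.5 sphere slices to a regular 32-gon of circumradius 8.400 (√(r²−h²) with h=6.3 from center) (area = (32/2)·8.400²·sin(360°/32) = 220.25 mm²); the cube at (2.5, 6) is present — its section is the full 30×29 rectangle (area 870.00 mm²); Combining (union): the regions partially overlap — summed areas 1090.25 mm² minus the doubly-counted overlap 3.92 mm² gives 1086.33 mm² — area = 1086.33 mm²; the r=6.5 sphere at (8.5, 12) contributes a regular 32-gon of circumradius √(6.5²−6.2²) = 1.952 (area = (32/2)·1.952²·sin(360°/32) = 11.89 mm²); Taking the first minus the rest: starting from that combined region (1086.33 mm²), the r=6.5 sphere at (8.5, 12) lies wholly inside it (removes its full 11.89 mm² and its 12.24 mm outline becomes a hole wall) — area = 1074.44 mm². So its area = 1074.44 mm². Layer 112 is larger (1074.44 vs 303.69 mm²).

layer 112 (z = 16.8 mm)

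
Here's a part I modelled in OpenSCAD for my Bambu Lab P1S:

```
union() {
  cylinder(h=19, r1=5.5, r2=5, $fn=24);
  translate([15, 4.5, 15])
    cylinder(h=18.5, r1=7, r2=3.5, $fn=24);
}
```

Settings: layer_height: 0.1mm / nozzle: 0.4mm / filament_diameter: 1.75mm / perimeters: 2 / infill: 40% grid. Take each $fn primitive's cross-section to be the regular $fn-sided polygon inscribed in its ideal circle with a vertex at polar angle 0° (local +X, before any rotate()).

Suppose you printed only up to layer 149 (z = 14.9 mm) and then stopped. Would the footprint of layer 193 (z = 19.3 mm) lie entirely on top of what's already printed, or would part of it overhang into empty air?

Compare the two slices. At z = 14.9: the cone: at t=0.784 of its height the radius interpolates to r₁+(r₂−r₁)t = 5.108, giving a regular 24-gon of that circumradius (area = (24/2)·5.108²·sin(360°/24) = 81.03 mm²); the cone at (15, 4.5) does not reach this height (z outside [15, 33.5]); Combining (union): only the cone is present, so the union is just that shape — area = 81.03 mm². At z = 19.3: the cone is absent (z outside [0, 19]); the cone at (15, 4.5) (r1=7→r2=3.5) has section circumradius 6.186 here — a regular 24-gon (area = (24/2)·6.186²·sin(360°/24) = 118.87 mm²); Taking the union: only the cone at (15, 4.5) is present, so the union is just that shape — area = 118.87 mm². Checking containment: at z = 19.3 the cross-section extends beyond the z = 14.9 cross-section by about 118.87 mm².

part overhangs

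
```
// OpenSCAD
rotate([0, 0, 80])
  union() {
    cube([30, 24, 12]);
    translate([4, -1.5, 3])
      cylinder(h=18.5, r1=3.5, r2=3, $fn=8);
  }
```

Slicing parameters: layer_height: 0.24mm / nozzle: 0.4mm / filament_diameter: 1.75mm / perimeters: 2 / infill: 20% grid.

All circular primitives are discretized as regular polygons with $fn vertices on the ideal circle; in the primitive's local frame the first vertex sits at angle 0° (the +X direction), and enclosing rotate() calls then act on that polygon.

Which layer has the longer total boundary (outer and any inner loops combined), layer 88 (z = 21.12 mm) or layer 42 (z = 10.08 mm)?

layer 42 (z = 10.08 mm)

Layer 88 (z = 21.12): the cube is not intersected at this z (z outside [0, 12]); the cone at (4, -1.5) contributes a regular 8-gon of circumradius 3.010 (interpolated between r1=3.5 and r2=3 at t=0.979) (perimeter = 2·8·3.010·sin(180°/8) = 18.43 mm); Combining (union): only the cone at (4, -1.5) is present, so the union is just that shape — boundary = 18.43 mm; (whole slice rotated 80° about Z — lengths, areas and connectivity unchanged). So its perimeter = 18.43 mm. Layer 42 (z = 10.08): the cube (footprint 30×24) is included at this height (perimeter 108.00 mm); the cone at (4, -1.5) (r1=3.5→r2=3) has section circumradius 3.309 here — a regular 8-gon (perimeter = 2·8·3.309·sin(180°/8) = 20.26 mm); Merging all regions: the regions partially overlap (shared area 6.49 mm²), so the edge portions inside another operand are dropped and the merged outline is re-measured after clipping — boundary = 116.00 mm; (rotated 80° about Z; rotation is an isometry so areas/perimeters/island counts are preserved). So its perimeter = 116.00 mm. Layer 42 is larger (116.00 vs 18.43 mm).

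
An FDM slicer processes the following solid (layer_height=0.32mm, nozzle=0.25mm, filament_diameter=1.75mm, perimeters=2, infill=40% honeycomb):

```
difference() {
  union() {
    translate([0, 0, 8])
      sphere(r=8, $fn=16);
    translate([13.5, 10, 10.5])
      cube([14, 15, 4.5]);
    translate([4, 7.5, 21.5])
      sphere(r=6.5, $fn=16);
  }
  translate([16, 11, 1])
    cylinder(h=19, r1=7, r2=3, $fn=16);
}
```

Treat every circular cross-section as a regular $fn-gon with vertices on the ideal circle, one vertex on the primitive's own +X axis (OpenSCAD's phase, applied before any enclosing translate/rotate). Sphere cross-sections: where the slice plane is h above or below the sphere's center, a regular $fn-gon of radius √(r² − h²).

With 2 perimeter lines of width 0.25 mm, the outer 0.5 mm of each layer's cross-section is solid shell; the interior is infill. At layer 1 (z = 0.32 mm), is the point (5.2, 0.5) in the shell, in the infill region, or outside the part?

At z = 0.32 mm: the sphere: section is a regular 16-gon, circumradius = √(r²−h²) = √(8²−7.68²) = 2.240; the cube at (13.5, 10) does not reach this height (z outside [10.5, 15]); the sphere at (4, 7.5) is not intersected at this z (|z−center|=21.180 > r=6.5); Merging all regions: only the r=8 sphere is present, so the union is just that shape — 1 connected region; the cone at (16, 11) is not intersected at this z (z outside [1, 20]); Subtracting the remaining from the first: none of the subtracted shapes is present at this height, so that combined region is unchanged — 1 connected region. Overall, the cross-section is a single solid region. The nearest boundary edge runs (2.24, 0.00)→(2.07, 0.86); distance from the point to it = 3.00 mm. The point is not inside any of the regions above, so it lies outside the cross-section (3.00 mm from the nearest boundary).

outside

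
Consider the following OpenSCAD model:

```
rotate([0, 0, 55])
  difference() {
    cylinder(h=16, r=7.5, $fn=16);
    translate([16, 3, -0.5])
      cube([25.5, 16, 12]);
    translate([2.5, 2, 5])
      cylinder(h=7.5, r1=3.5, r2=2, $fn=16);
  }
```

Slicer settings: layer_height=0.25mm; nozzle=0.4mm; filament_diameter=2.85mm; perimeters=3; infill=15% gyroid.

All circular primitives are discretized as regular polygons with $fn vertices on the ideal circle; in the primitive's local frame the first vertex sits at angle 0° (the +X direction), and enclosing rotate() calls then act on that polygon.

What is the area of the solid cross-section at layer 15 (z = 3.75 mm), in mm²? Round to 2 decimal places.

172.21 mm²

At z = 3.75 mm: the r=7.5 cylinder gives a regular 16-gon of circumradius 7.5 (constant along its height) (area = (16/2)·7.500²·sin(360°/16) = 172.21 mm²); the cube at (16, 3) is present — its section is the full 25.5×16 rectangle (area 408.00 mm²); the cone at (2.5, 2) is not intersected at this z (z outside [5, 12.5]); After the difference (first − rest): starting from the r=7.5 cylinder (172.21 mm²), the 25.5×16 cube at (16, 3) misses the remaining region (no effect) — area = 172.21 mm²; (rotated 55° about Z; rotation is an isometry so areas/perimeters/island counts are preserved). Overall, the cross-section is a single solid region. Net area = 172.21 mm².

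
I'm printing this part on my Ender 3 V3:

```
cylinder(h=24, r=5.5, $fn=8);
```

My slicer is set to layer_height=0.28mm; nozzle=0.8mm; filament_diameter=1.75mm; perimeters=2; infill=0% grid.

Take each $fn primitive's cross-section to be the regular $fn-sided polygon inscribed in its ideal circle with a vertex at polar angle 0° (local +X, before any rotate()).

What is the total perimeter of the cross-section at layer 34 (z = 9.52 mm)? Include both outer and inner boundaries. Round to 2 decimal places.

At z = 9.52 mm: the cylinder: section is a regular 8-gon, circumradius r=5.5 (perimeter = 2·8·5.500·sin(180°/8) = 33.68 mm). Overall, the cross-section is a single solid region. Total boundary length (outer) = 33.68 mm.

33.68 mm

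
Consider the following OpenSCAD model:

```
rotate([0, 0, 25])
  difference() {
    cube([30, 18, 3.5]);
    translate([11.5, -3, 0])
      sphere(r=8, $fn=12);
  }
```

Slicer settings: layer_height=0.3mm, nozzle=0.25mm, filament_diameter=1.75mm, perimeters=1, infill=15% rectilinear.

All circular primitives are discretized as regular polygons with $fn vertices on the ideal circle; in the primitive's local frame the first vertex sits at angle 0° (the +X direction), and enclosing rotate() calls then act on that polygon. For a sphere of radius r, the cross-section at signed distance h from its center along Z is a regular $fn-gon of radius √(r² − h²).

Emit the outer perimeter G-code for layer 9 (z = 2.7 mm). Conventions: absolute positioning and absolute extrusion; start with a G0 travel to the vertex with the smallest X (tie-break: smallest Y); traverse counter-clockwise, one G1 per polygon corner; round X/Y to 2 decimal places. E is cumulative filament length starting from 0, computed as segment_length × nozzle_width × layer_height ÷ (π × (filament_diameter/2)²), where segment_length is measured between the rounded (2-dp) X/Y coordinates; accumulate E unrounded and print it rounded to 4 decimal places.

G0 X-7.61 Y16.31 Z2.70
G1 X0.00 Y0.00 E0.5612
G1 X4.33 Y2.02 E0.7102
G1 X4.19 Y2.80 E0.7349
G1 X5.52 Y6.46 E0.8563
G1 X8.51 Y8.97 E0.9781
G1 X12.35 Y9.64 E1.0996
G1 X16.01 Y8.31 E1.2210
G1 X16.52 Y7.70 E1.2458
G1 X27.19 Y12.68 E1.6130
G1 X19.58 Y28.99 E2.1742
G1 X-7.61 Y16.31 E3.1097

At z = 2.7 mm: the 30×18 cube contributes its full rectangle; the r=8 sphere at (11.5, -3) slices to a regular 12-gon of circumradius 7.531 (√(r²−h²) with h=2.7 from center); Taking the first minus the rest: starting from the 30×18 cube, the r=8 sphere at (11.5, -3) partially overlaps it — only the 42.29 mm² overlap (of its 170.13 mm²) is removed, clipping the outline — 1 connected region; (whole slice rotated 25° about Z — lengths, areas and connectivity unchanged). The outline is a single polygon with 11 vertices. Extrusion per mm of travel: 0.25 × 0.3 / (π × 0.875²) = 0.031181. Accumulating E over each segment gives final E = 3.1097.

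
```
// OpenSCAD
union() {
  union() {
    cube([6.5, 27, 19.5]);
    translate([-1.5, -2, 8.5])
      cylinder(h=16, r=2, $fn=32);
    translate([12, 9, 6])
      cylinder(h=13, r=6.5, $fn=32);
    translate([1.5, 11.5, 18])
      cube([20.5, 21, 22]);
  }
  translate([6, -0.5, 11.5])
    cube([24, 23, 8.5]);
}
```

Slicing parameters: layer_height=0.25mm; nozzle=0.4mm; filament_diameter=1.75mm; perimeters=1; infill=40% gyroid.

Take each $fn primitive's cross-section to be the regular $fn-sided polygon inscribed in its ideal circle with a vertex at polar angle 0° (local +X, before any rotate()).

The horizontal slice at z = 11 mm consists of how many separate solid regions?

2

At z = 11 mm: the 6.5×27 cube contributes its full rectangle; the cylinder at (-1.5, -2): section is a regular 32-gon, circumradius r=2; the r=6.5 cylinder at (12, 9) contributes a regular 32-gon of circumradius 6.5; the cube at (1.5, 11.5) is not intersected at this z (z outside [18, 40]); Merging all regions: the regions partially overlap (shared area 4.54 mm²), so overlapping operands fuse into one piece — 2 connected regions; the cube at (6, -0.5) is not intersected at this z (z outside [11.5, 20]); Merging all regions: only that combined region is present, so the union is just that shape — 2 connected regions. The result has 2 disconnected regions.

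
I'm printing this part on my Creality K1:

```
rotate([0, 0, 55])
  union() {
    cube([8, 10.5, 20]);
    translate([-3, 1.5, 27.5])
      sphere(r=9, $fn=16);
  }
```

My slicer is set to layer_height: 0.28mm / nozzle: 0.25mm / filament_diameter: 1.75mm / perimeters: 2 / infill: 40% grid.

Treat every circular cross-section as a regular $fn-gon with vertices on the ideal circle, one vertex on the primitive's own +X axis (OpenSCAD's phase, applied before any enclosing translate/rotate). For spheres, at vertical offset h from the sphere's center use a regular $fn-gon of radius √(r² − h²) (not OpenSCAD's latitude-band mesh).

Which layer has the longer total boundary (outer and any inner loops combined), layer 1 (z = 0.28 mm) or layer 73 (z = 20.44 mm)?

layer 1 (z = 0.28 mm)

Layer 1 (z = 0.28): the 8×10.5 cube contributes its full rectangle (perimeter 37.00 mm); the sphere at (-3, 1.5) does not reach this height (|z−center|=27.220 > r=9); Taking the union: only the 8×10.5 cube is present, so the union is just that shape — boundary = 37.00 mm; (rotated 55° about Z; rotation is an isometry so areas/perimeters/island counts are preserved). So its perimeter = 37.00 mm. Layer 73 (z = 20.44): the cube does not reach this height (z outside [0, 20]); the sphere at (-3, 1.5): section is a regular 16-gon, circumradius = √(r²−h²) = √(9²−7.06²) = 5.582 (perimeter = 2·16·5.582·sin(180°/16) = 34.85 mm); Merging all regions: only the r=9 sphere at (-3, 1.5) is present, so the union is just that shape — boundary = 34.85 mm; (whole slice rotated 55° about Z — lengths, areas and connectivity unchanged). So its perimeter = 34.85 mm. Layer 1 is larger (37.00 vs 34.85 mm).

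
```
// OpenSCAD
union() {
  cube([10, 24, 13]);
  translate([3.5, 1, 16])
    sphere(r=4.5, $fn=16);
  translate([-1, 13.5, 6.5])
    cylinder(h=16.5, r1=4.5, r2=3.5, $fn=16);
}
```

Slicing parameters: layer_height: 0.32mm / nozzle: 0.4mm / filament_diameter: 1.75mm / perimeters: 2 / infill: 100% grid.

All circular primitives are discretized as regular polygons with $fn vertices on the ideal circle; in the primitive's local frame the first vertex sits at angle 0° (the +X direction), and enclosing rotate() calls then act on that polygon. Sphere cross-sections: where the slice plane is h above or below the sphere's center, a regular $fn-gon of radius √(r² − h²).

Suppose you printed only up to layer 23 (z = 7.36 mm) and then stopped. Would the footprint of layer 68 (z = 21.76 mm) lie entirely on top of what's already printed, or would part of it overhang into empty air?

entirely on top

Compare the two slices. At z = 7.36: the 10×24 cube contributes its full rectangle (area 240.00 mm²); the sphere at (3.5, 1) does not reach this height (|z−center|=8.640 > r=4.5); the cone at (-1, 13.5): at t=0.052 of its height the radius interpolates to r₁+(r₂−r₁)t = 4.448, giving a regular 16-gon of that circumradius (area = (16/2)·4.448²·sin(360°/16) = 60.57 mm²); Combining (union): the regions partially overlap — summed areas 300.57 mm² minus the doubly-counted overlap 21.59 mm² gives 278.98 mm² — area = 278.98 mm². At z = 21.76: the cube does not reach this height (z outside [0, 13]); the sphere at (3.5, 1) is not intersected at this z (|z−center|=5.760 > r=4.5); the cone at (-1, 13.5): at t=0.925 of its height the radius interpolates to r₁+(r₂−r₁)t = 3.575, giving a regular 16-gon of that circumradius (area = (16/2)·3.575²·sin(360°/16) = 39.13 mm²); Combining (union): only the cone at (-1, 13.5) is present, so the union is just that shape — area = 39.13 mm². Checking containment: the cross-section at z = 21.76 is a subset of the cross-section at z = 7.36.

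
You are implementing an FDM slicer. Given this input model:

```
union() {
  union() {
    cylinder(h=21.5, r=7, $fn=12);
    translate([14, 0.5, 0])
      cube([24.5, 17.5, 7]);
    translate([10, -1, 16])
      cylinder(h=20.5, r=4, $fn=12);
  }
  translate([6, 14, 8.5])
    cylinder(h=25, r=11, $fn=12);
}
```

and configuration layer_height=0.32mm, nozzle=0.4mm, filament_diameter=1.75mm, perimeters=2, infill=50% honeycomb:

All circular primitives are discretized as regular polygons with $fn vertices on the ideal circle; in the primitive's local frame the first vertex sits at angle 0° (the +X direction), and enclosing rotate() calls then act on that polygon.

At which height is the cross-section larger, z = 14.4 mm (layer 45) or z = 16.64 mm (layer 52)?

layer 52 (z = 16.64 mm)

Layer 45 (z = 14.4): the r=7 cylinder contributes a regular 12-gon of circumradius 7 (area = (12/2)·7.000²·sin(360°/12) = 147.00 mm²); the cube at (14, 0.5) is absent (z outside [0, 7]); the cylinder at (10, -1) does not reach this height (z outside [16, 36.5]); Merging all regions: only the r=7 cylinder is present, so the union is just that shape — area = 147.00 mm²; the cylinder at (6, 14): section is a regular 12-gon, circumradius r=11 (area = (12/2)·11.000²·sin(360°/12) = 363.00 mm²); Merging all regions: the regions partially overlap — summed areas 510.00 mm² minus the doubly-counted overlap 13.66 mm² gives 496.34 mm² — area = 496.34 mm². So its area = 496.34 mm². Layer 52 (z = 16.64): the cylinder: section is a regular 12-gon, circumradius r=7 (area = (12/2)·7.000²·sin(360°/12) = 147.00 mm²); the cube at (14, 0.5) is not intersected at this z (z outside [0, 7]); the r=4 cylinder at (10, -1) contributes a regular 12-gon of circumradius 4 (area = (12/2)·4.000²·sin(360°/12) = 48.00 mm²); Merging all regions: the regions partially overlap — summed areas 195.00 mm² minus the doubly-counted overlap 1.71 mm² gives 193.29 mm² — area = 193.29 mm²; the r=11 cylinder at (6, 14) gives a regular 12-gon of circumradius 11 (constant along its height) (area = (12/2)·11.000²·sin(360°/12) = 363.00 mm²); Merging all regions: the regions partially overlap — summed areas 556.29 mm² minus the doubly-counted overlap 13.66 mm² gives 542.63 mm² — area = 542.63 mm². So its area = 542.63 mm². Layer 52 is larger (542.63 vs 496.34 mm²).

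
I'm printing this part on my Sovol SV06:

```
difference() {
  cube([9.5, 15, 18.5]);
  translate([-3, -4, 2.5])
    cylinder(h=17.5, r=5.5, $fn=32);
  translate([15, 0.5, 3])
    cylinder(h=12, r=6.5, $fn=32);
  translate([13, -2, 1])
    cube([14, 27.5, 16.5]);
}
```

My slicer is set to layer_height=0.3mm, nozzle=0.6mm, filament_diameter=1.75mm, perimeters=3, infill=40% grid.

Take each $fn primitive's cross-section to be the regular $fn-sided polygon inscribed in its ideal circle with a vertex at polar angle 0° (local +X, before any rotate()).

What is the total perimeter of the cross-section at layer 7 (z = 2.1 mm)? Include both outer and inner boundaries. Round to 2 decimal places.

At z = 2.1 mm: the cube (footprint 9.5×15) is included at this height (perimeter 49.00 mm); the cylinder at (-3, -4) is not intersected at this z (z outside [2.5, 20]); the cylinder at (15, 0.5) does not reach this height (z outside [3, 15]); the cube at (13, -2) is present — its section is the full 14×27.5 rectangle (perimeter 83.00 mm); After the difference (first − rest): starting from the 9.5×15 cube, the 14×27.5 cube at (13, -2) misses the remaining region (no effect) — boundary = 49.00 mm. Overall, the cross-section is a single solid region. Total boundary length (outer) = 49.00 mm.

49.00 mm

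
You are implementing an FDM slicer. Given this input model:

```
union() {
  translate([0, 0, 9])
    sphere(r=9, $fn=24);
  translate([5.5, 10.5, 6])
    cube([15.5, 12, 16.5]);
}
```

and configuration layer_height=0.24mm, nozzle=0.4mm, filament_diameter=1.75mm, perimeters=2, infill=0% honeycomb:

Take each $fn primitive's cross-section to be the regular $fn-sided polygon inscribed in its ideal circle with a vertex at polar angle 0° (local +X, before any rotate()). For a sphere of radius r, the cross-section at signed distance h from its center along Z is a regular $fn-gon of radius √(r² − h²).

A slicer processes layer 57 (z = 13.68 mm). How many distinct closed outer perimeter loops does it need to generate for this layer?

At z = 13.68 mm: the sphere: section is a regular 24-gon, circumradius = √(r²−h²) = √(9²−4.68²) = 7.687; the cube at (5.5, 10.5) (footprint 15.5×12) is included at this height; Taking the union: the 2 present regions are separate (no shared area or edge), so areas and boundary lengths simply add and each stays a separate island — 2 connected regions. The result has 2 disconnected regions.

2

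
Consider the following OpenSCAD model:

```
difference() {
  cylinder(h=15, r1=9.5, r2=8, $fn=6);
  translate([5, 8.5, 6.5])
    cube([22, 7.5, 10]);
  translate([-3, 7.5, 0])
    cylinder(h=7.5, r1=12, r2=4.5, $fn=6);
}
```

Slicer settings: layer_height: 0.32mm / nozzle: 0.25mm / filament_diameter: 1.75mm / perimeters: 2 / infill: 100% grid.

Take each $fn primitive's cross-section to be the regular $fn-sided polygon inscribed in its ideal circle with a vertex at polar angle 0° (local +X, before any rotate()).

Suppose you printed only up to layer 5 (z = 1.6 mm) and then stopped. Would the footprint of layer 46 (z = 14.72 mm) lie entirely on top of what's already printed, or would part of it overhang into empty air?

part overhangs

Compare the two slices. At z = 1.6: the cone (r1=9.5→r2=8) has section circumradius 9.340 here — a regular 6-gon (area = (6/2)·9.340²·sin(360°/6) = 226.64 mm²); the cube at (5, 8.5) does not reach this height (z outside [6.5, 16.5]); the cone at (-3, 7.5) contributes a regular 6-gon of circumradius 10.400 (interpolated between r1=12 and r2=4.5 at t=0.213) (area = (6/2)·10.400²·sin(360°/6) = 281.01 mm²); After the difference (first − rest): starting from the cone (226.64 mm²), the cone at (-3, 7.5) partially overlaps it — only the 113.25 mm² overlap (of its 281.01 mm²) is removed, clipping the outline — area = 113.40 mm². At z = 14.72: the cone contributes a regular 6-gon of circumradius 8.028 (interpolated between r1=9.5 and r2=8 at t=0.981) (area = (6/2)·8.028²·sin(360°/6) = 167.44 mm²); the cube at (5, 8.5) is present — its section is the full 22×7.5 rectangle (area 165.00 mm²); the cone at (-3, 7.5) is absent (z outside [0, 7.5]); Subtracting the remaining from the first: starting from the cone (167.44 mm²), the 22×7.5 cube at (5, 8.5) misses the remaining region (no effect) — area = 167.44 mm². Checking containment: at z = 14.72 the cross-section extends beyond the z = 1.6 cross-section by about 88.49 mm².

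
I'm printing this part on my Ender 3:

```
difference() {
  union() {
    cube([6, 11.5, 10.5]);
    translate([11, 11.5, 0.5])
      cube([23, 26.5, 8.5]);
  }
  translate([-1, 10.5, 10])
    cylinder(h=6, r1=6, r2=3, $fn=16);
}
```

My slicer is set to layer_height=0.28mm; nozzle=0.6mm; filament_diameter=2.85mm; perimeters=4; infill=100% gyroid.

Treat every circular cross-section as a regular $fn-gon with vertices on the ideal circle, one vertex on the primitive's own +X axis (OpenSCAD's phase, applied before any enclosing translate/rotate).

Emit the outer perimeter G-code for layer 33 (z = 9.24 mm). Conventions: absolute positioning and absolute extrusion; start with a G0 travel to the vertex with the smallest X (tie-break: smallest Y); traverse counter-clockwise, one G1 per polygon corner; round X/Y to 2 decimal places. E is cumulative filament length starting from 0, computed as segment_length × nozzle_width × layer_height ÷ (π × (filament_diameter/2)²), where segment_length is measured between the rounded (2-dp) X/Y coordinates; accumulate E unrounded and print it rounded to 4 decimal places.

At z = 9.24 mm: the cube (footprint 6×11.5) is included at this height; the cube at (11, 11.5) does not reach this height (z outside [0.5, 9]); Combining (union): only the 6×11.5 cube is present, so the union is just that shape — 1 connected region; the cone at (-1, 10.5) does not reach this height (z outside [10, 16]); Taking the first minus the rest: none of the subtracted shapes is present at this height, so that combined region is unchanged — 1 connected region. The outline is a single polygon with 4 vertices. Extrusion per mm of travel: 0.6 × 0.28 / (π × 1.425²) = 0.026335. Accumulating E over each segment gives final E = 0.9217.

G0 X0.00 Y0.00 Z9.24
G1 X6.00 Y0.00 E0.1580
G1 X6.00 Y11.50 E0.4609
G1 X0.00 Y11.50 E0.6189
G1 X0.00 Y0.00 E0.9217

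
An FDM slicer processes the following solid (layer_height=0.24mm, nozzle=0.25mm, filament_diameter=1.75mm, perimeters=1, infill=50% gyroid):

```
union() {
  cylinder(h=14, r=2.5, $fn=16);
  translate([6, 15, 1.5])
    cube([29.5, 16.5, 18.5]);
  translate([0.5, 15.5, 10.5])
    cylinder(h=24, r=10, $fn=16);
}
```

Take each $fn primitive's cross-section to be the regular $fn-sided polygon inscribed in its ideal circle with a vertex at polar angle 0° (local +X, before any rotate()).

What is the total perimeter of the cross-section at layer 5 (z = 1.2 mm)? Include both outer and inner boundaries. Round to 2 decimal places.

15.61 mm

At z = 1.2 mm: the r=2.5 cylinder contributes a regular 16-gon of circumradius 2.5 (perimeter = 2·16·2.500·sin(180°/16) = 15.61 mm); the cube at (6, 15) does not reach this height (z outside [1.5, 20]); the cylinder at (0.5, 15.5) is absent (z outside [10.5, 34.5]); Merging all regions: only the r=2.5 cylinder is present, so the union is just that shape — boundary = 15.61 mm. Overall, the cross-section is a single solid region. Total boundary length (outer) = 15.61 mm.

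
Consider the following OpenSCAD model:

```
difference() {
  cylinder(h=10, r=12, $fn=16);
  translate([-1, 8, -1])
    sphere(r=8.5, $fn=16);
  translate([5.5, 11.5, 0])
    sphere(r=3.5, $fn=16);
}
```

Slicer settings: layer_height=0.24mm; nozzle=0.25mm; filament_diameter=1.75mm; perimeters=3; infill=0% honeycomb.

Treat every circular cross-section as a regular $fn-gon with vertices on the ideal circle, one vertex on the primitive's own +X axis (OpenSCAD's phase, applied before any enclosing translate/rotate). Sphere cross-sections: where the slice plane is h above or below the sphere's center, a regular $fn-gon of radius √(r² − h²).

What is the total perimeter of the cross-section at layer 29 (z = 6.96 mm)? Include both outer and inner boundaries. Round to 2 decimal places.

At z = 6.96 mm: the cylinder: section is a regular 16-gon, circumradius r=12 (perimeter = 2·16·12.000·sin(180°/16) = 74.91 mm); the r=8.5 sphere at (-1, 8) contributes a regular 16-gon of circumradius √(8.5²−7.96²) = 2.981 (perimeter = 2·16·2.981·sin(180°/16) = 18.61 mm); the sphere at (5.5, 11.5) is absent (|z−center|=6.960 > r=3.5); After the difference (first − rest): starting from the r=12 cylinder, the r=8.5 sphere at (-1, 8) lies wholly inside it (removes its full 27.21 mm² and its 18.61 mm outline becomes a hole wall) — boundary (outer + 1 inner loop) = 93.53 mm. Overall, the cross-section is one region with 1 hole. Total boundary length (outer + inner) = 93.53 mm.

93.53 mm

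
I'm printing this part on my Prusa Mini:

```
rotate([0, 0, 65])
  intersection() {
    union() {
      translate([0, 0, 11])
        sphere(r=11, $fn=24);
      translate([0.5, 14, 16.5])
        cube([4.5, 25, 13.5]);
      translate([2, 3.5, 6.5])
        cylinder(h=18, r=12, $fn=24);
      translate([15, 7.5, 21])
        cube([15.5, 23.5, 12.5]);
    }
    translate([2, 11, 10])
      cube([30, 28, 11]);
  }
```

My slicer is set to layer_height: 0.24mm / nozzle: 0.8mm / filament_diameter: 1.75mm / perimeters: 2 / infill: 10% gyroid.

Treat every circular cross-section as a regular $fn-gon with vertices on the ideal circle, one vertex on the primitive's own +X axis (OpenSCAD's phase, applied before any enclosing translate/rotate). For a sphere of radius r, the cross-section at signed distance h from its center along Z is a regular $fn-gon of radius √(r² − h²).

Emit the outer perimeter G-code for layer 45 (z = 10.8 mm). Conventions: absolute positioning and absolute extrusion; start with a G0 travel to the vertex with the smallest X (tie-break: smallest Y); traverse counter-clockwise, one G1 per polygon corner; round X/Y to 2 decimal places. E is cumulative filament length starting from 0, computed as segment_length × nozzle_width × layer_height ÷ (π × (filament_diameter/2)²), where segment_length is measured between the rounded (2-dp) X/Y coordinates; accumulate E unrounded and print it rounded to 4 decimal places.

At z = 10.8 mm: the r=11 sphere contributes a regular 24-gon of circumradius √(11²−0.2²) = 10.998; the cube at (0.5, 14) is absent (z outside [16.5, 30]); the r=12 cylinder at (2, 3.5) contributes a regular 24-gon of circumradius 12; the cube at (15, 7.5) does not reach this height (z outside [21, 33.5]); Taking the union: the regions partially overlap (shared area 316.94 mm²), so overlapping operands fuse into one piece — 1 connected region; the cube at (2, 11) is present — its section is the full 30×28 rectangle; After intersecting: the 30×28 cube at (2, 11) partially overlaps that combined region; clipping to the common part keeps 28.64 mm² — 1 connected region; (whole slice rotated 65° about Z — lengths, areas and connectivity unchanged). The outline is a single polygon with 6 vertices. Extrusion per mm of travel: 0.8 × 0.24 / (π × 0.875²) = 0.079824. Accumulating E over each segment gives final E = 1.9465.

G0 X-13.20 Y8.36 Z10.80
G1 X-9.12 Y6.46 E0.3593
G1 X-5.22 Y14.84 E1.0971
G1 X-6.43 Y14.57 E1.1961
G1 X-9.21 Y13.12 E1.4463
G1 X-11.52 Y11.01 E1.6961
G1 X-13.20 Y8.36 E1.9465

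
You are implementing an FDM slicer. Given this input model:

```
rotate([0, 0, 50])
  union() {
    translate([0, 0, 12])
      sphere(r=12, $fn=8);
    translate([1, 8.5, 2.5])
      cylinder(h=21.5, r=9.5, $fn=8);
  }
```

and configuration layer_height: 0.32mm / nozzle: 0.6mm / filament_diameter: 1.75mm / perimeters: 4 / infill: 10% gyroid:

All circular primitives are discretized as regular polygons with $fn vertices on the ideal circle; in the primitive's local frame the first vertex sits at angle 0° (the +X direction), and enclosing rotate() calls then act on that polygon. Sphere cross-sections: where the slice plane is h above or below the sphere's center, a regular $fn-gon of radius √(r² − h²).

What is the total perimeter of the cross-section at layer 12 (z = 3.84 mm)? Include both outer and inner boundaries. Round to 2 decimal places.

74.42 mm

At z = 3.84 mm: the r=12 sphere slices to a regular 8-gon of circumradius 8.799 (√(r²−h²) with h=8.16 from center) (perimeter = 2·8·8.799·sin(180°/8) = 53.87 mm); the r=9.5 cylinder at (1, 8.5) contributes a regular 8-gon of circumradius 9.5 (perimeter = 2·8·9.500·sin(180°/8) = 58.17 mm); Merging all regions: the regions partially overlap (shared area 94.74 mm²), so the edge portions inside another operand are dropped and the merged outline is re-measured after clipping — boundary = 74.42 mm; (rotated 50° about Z; rotation is an isometry so areas/perimeters/island counts are preserved). Overall, the cross-section is a single solid region. Total boundary length (outer) = 74.42 mm.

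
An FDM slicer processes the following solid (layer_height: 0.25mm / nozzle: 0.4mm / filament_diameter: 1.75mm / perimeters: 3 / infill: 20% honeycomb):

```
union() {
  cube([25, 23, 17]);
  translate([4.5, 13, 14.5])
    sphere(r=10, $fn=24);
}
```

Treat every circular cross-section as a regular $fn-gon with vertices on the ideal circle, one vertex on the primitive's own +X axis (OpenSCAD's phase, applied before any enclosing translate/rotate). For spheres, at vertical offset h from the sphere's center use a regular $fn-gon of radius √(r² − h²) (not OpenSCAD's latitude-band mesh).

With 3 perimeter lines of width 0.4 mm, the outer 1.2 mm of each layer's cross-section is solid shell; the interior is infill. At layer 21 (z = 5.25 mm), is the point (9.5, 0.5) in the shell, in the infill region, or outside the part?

shell

At z = 5.25 mm: the cube (footprint 25×23) is included at this height; the r=10 sphere at (4.5, 13) slices to a regular 24-gon of circumradius 3.800 (√(r²−h²) with h=9.25 from center); Combining (union): the r=10 sphere at (4.5, 13) lies entirely inside the 25×23 cube, so the union is just the 25×23 cube — 1 connected region. Overall, the cross-section is a single solid region. The nearest boundary edge runs (25.00, 0.00)→(0.00, 0.00); distance from the point to it = 0.50 mm. The point is inside the cross-section, 0.50 mm from the nearest boundary — within the 1.2 mm shell band (3 × 0.4).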